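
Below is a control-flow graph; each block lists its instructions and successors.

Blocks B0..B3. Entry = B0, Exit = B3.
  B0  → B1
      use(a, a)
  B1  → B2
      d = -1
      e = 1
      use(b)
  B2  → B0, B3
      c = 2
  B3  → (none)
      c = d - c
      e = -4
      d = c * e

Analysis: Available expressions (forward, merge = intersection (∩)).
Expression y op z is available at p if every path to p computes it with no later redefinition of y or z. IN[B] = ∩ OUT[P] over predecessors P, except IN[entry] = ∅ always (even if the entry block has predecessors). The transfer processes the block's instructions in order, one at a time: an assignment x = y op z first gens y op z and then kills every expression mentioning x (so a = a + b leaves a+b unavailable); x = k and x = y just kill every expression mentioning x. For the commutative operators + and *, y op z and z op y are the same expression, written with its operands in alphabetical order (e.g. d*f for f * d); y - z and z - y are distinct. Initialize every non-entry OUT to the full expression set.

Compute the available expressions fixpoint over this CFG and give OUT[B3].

Answer: {c*e}

Trace:
Fixpoint table:
  B0:   IN={}   OUT={}
  B1:   IN={}   OUT={}
  B2:   IN={}   OUT={}
  B3:   IN={}   OUT={c*e}

Merge at B3: IN[B3] = OUT[B2] = {}
Applying B3's transfer function to that IN value gives OUT[B3] (row B3 above).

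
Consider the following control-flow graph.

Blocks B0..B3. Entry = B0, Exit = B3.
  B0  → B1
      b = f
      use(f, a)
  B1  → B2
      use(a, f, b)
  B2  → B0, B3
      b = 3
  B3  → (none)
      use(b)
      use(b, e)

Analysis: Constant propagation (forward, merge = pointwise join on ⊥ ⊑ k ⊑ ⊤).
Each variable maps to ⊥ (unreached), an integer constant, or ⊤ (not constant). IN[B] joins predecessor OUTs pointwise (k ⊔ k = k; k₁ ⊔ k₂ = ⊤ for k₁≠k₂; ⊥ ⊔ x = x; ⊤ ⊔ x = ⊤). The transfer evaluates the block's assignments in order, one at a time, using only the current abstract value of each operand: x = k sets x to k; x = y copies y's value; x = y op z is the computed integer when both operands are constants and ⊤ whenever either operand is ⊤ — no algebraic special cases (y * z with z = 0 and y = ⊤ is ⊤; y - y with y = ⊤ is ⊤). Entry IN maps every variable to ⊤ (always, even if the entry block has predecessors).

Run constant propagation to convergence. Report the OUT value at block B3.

Converged values:
  B0:   IN=(all ⊤)   OUT=(all ⊤)
  B1:   IN=(all ⊤)   OUT=(all ⊤)
  B2:   IN=(all ⊤)   OUT={b:3; rest ⊤}
  B3:   IN={b:3; rest ⊤}   OUT={b:3; rest ⊤}

Merge at B3: IN[B3] = OUT[B2] = {a: ⊤, b: 3, c: ⊤, d: ⊤, e: ⊤, f: ⊤}
Applying B3's transfer function to that IN value gives OUT[B3] (row B3 above).

Answer: {a: ⊤, b: 3, c: ⊤, d: ⊤, e: ⊤, f: ⊤}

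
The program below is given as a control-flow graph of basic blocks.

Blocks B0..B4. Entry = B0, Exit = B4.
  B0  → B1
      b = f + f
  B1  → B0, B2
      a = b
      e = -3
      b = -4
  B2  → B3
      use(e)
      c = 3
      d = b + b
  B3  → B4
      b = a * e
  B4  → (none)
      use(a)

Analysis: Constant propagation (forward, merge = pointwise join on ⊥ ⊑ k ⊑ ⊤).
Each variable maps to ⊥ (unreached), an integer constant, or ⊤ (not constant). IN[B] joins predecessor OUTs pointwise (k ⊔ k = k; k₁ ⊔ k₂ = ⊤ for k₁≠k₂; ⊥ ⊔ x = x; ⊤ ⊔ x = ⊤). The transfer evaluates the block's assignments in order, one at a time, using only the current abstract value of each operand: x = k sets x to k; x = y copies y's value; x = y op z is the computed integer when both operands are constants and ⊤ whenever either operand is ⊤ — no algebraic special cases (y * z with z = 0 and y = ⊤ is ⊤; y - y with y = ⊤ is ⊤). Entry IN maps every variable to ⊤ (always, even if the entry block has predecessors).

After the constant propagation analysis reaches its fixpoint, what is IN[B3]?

Converged values:
  B0:   IN=(all ⊤)   OUT=(all ⊤)
  B1:   IN=(all ⊤)   OUT={b:-4, e:-3; rest ⊤}
  B2:   IN={b:-4, e:-3; rest ⊤}   OUT={b:-4, c:3, d:-8, e:-3; rest ⊤}
  B3:   IN={b:-4, c:3, d:-8, e:-3; rest ⊤}   OUT={c:3, d:-8, e:-3; rest ⊤}
  B4:   IN={c:3, d:-8, e:-3; rest ⊤}   OUT={c:3, d:-8, e:-3; rest ⊤}

Merge at B3: IN[B3] = OUT[B2] = {a: ⊤, b: -4, c: 3, d: -8, e: -3, f: ⊤}

Answer: {a: ⊤, b: -4, c: 3, d: -8, e: -3, f: ⊤}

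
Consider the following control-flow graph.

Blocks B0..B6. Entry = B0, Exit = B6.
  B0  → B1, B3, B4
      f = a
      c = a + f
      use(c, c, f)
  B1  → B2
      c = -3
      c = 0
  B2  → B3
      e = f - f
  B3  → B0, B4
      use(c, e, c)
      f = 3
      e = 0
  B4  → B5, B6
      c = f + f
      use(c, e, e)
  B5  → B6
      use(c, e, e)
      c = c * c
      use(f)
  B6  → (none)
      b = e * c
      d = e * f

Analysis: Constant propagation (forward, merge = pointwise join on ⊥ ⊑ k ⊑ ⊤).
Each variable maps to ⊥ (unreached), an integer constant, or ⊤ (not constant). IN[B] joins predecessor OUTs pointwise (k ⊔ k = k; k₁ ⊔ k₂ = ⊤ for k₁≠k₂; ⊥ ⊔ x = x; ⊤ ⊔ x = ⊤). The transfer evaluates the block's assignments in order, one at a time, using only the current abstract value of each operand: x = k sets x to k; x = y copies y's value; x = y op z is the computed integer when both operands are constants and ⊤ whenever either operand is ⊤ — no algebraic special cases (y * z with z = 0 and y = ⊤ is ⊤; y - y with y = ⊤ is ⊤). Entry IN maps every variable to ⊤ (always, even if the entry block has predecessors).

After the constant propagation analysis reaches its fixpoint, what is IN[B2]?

Per-block solution:
  B0:   IN=(all ⊤)   OUT=(all ⊤)
  B1:   IN=(all ⊤)   OUT={c:0; rest ⊤}
  B2:   IN={c:0; rest ⊤}   OUT={c:0; rest ⊤}
  B3:   IN=(all ⊤)   OUT={e:0, f:3; rest ⊤}
  B4:   IN=(all ⊤)   OUT=(all ⊤)
  B5:   IN=(all ⊤)   OUT=(all ⊤)
  B6:   IN=(all ⊤)   OUT=(all ⊤)

Merge at B2: IN[B2] = OUT[B1] = {a: ⊤, b: ⊤, c: 0, d: ⊤, e: ⊤, f: ⊤}

Answer: {a: ⊤, b: ⊤, c: 0, d: ⊤, e: ⊤, f: ⊤}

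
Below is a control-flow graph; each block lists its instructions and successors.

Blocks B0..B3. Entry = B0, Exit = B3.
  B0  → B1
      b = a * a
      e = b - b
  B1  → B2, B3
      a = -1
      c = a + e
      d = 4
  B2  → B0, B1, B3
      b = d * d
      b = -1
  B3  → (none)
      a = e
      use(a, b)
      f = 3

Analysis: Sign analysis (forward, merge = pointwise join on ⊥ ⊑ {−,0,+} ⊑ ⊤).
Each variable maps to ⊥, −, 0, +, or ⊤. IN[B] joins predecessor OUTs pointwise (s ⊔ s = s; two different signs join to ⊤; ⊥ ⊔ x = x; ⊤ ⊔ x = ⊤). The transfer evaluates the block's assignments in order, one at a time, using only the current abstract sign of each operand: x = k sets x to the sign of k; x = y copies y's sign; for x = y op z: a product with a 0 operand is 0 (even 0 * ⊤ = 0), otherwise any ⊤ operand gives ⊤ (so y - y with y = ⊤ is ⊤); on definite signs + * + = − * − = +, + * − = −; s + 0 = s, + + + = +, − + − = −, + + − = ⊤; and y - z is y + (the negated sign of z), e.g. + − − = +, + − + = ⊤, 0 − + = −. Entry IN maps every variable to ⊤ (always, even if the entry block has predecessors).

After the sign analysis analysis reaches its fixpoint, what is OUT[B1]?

Converged values:
  B0: | IN=(all ⊤) | OUT=(all ⊤)
  B1: | IN=(all ⊤) | OUT={a:-, d:+; rest ⊤}
  B2: | IN={a:-, d:+; rest ⊤} | OUT={a:-, b:-, d:+; rest ⊤}
  B3: | IN={a:-, d:+; rest ⊤} | OUT={d:+, f:+; rest ⊤}

Merge at B1: IN[B1] = OUT[B0] ⊔ OUT[B2] = {a: ⊤, b: ⊤, c: ⊤, d: ⊤, e: ⊤, f: ⊤}
Applying B1's transfer function to that IN value gives OUT[B1] (row B1 above).

Answer: {a: -, b: ⊤, c: ⊤, d: +, e: ⊤, f: ⊤}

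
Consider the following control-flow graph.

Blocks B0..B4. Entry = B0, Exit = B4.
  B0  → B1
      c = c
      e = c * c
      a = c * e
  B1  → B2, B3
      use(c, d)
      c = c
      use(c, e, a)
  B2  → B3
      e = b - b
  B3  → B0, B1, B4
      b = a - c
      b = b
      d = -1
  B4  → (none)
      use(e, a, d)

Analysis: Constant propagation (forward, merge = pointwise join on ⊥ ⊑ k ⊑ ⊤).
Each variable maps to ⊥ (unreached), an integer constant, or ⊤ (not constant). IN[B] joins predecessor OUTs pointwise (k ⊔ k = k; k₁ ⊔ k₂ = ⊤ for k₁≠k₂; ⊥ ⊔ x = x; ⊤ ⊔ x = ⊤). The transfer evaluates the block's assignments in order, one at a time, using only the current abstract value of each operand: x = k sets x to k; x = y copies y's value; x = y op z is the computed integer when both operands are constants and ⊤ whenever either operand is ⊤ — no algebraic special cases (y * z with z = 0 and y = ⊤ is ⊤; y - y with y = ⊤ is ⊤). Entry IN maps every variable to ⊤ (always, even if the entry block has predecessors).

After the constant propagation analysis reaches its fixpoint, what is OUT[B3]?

Answer: {a: ⊤, b: ⊤, c: ⊤, d: -1, e: ⊤, f: ⊤}

Trace:
Fixpoint table:
  B0:  IN=(all ⊤)  OUT=(all ⊤)
  B1:  IN=(all ⊤)  OUT=(all ⊤)
  B2:  IN=(all ⊤)  OUT=(all ⊤)
  B3:  IN=(all ⊤)  OUT={d:-1; rest ⊤}
  B4:  IN={d:-1; rest ⊤}  OUT={d:-1; rest ⊤}

Merge at B3: IN[B3] = OUT[B1] ⊔ OUT[B2] = {a: ⊤, b: ⊤, c: ⊤, d: ⊤, e: ⊤, f: ⊤}
Applying B3's transfer function to that IN value gives OUT[B3] (row B3 above).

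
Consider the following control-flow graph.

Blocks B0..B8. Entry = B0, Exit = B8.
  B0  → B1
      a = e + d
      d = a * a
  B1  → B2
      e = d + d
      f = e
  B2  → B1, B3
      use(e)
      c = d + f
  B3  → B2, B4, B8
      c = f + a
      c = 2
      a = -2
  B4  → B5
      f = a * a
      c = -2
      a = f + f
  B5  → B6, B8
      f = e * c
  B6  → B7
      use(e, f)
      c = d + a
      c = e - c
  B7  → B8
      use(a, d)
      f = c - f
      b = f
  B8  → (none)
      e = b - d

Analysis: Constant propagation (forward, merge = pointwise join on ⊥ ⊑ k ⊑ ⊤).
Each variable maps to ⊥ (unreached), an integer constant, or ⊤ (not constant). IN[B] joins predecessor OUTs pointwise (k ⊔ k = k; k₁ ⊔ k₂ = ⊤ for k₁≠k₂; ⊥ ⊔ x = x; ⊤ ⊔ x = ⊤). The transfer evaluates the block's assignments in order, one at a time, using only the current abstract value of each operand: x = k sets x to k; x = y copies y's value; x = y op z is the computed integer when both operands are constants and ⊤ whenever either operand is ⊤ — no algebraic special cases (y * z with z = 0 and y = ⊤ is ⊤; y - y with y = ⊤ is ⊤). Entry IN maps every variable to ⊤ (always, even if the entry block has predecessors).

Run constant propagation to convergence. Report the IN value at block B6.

Answer: {a: 8, b: ⊤, c: -2, d: ⊤, e: ⊤, f: ⊤}

Derivation:
Converged values:
  B0:  IN=(all ⊤)  OUT=(all ⊤)
  B1:  IN=(all ⊤)  OUT=(all ⊤)
  B2:  IN=(all ⊤)  OUT=(all ⊤)
  B3:  IN=(all ⊤)  OUT={a:-2, c:2; rest ⊤}
  B4:  IN={a:-2, c:2; rest ⊤}  OUT={a:8, c:-2, f:4; rest ⊤}
  B5:  IN={a:8, c:-2, f:4; rest ⊤}  OUT={a:8, c:-2; rest ⊤}
  B6:  IN={a:8, c:-2; rest ⊤}  OUT={a:8; rest ⊤}
  B7:  IN={a:8; rest ⊤}  OUT={a:8; rest ⊤}
  B8:  IN=(all ⊤)  OUT=(all ⊤)

Merge at B6: IN[B6] = OUT[B5] = {a: 8, b: ⊤, c: -2, d: ⊤, e: ⊤, f: ⊤}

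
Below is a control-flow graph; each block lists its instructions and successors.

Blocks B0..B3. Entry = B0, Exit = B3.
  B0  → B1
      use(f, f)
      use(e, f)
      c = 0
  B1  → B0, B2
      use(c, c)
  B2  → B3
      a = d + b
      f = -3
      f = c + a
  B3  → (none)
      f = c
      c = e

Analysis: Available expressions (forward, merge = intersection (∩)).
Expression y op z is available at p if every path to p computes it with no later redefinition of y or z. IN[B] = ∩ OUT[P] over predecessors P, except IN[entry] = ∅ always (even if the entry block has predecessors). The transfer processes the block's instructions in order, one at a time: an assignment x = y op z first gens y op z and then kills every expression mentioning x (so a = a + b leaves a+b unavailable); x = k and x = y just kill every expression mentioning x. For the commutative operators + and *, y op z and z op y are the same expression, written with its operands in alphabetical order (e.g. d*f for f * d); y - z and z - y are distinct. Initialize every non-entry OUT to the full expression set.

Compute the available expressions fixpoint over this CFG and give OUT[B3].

Per-block solution:
  B0: | IN={} | OUT={}
  B1: | IN={} | OUT={}
  B2: | IN={} | OUT={a+c, b+d}
  B3: | IN={a+c, b+d} | OUT={b+d}

Merge at B3: IN[B3] = OUT[B2] = {a+c, b+d}
Applying B3's transfer function to that IN value gives OUT[B3] (row B3 above).

Answer: {b+d}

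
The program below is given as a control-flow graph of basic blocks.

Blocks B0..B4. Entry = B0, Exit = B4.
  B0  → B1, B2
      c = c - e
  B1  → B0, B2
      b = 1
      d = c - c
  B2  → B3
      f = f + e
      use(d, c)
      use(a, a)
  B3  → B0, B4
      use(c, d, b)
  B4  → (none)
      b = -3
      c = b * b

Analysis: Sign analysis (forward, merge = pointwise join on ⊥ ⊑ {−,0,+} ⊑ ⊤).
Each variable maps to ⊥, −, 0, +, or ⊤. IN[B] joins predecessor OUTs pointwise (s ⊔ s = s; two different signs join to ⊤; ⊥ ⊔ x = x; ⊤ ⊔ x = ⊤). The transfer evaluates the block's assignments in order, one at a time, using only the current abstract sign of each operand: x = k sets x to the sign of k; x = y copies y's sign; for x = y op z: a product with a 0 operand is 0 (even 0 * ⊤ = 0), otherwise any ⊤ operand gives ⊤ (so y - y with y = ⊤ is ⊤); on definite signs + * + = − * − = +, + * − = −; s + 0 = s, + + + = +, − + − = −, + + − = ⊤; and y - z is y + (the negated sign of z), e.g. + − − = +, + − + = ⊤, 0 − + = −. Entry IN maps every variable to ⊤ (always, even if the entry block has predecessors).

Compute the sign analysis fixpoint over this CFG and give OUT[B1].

Per-block solution:
  B0: | IN=(all ⊤) | OUT=(all ⊤)
  B1: | IN=(all ⊤) | OUT={b:+; rest ⊤}
  B2: | IN=(all ⊤) | OUT=(all ⊤)
  B3: | IN=(all ⊤) | OUT=(all ⊤)
  B4: | IN=(all ⊤) | OUT={b:-, c:+; rest ⊤}

Merge at B1: IN[B1] = OUT[B0] = {a: ⊤, b: ⊤, c: ⊤, d: ⊤, e: ⊤, f: ⊤}
Applying B1's transfer function to that IN value gives OUT[B1] (row B1 above).

Answer: {a: ⊤, b: +, c: ⊤, d: ⊤, e: ⊤, f: ⊤}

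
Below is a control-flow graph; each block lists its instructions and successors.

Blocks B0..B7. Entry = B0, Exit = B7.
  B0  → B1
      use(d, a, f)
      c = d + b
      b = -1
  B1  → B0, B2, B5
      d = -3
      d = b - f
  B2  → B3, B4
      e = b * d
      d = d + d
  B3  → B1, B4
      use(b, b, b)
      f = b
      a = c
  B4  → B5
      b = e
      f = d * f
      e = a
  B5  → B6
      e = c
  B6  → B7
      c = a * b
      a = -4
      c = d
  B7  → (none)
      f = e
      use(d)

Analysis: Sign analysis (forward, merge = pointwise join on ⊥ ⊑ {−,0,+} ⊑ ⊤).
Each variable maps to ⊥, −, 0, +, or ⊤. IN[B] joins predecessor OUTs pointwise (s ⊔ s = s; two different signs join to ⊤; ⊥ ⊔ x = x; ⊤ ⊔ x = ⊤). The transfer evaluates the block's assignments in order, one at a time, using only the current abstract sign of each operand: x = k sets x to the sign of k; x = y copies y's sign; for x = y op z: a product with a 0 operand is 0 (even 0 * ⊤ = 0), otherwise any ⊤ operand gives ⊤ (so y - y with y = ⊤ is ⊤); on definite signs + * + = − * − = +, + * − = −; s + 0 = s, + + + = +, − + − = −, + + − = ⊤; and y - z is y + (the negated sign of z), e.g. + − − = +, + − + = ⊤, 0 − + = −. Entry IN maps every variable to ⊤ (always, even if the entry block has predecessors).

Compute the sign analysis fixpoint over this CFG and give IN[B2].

Converged values:
  B0: | IN=(all ⊤) | OUT={b:-; rest ⊤}
  B1: | IN={b:-; rest ⊤} | OUT={b:-; rest ⊤}
  B2: | IN={b:-; rest ⊤} | OUT={b:-; rest ⊤}
  B3: | IN={b:-; rest ⊤} | OUT={b:-, f:-; rest ⊤}
  B4: | IN={b:-; rest ⊤} | OUT=(all ⊤)
  B5: | IN=(all ⊤) | OUT=(all ⊤)
  B6: | IN=(all ⊤) | OUT={a:-; rest ⊤}
  B7: | IN={a:-; rest ⊤} | OUT={a:-; rest ⊤}

Merge at B2: IN[B2] = OUT[B1] = {a: ⊤, b: -, c: ⊤, d: ⊤, e: ⊤, f: ⊤}

Answer: {a: ⊤, b: -, c: ⊤, d: ⊤, e: ⊤, f: ⊤}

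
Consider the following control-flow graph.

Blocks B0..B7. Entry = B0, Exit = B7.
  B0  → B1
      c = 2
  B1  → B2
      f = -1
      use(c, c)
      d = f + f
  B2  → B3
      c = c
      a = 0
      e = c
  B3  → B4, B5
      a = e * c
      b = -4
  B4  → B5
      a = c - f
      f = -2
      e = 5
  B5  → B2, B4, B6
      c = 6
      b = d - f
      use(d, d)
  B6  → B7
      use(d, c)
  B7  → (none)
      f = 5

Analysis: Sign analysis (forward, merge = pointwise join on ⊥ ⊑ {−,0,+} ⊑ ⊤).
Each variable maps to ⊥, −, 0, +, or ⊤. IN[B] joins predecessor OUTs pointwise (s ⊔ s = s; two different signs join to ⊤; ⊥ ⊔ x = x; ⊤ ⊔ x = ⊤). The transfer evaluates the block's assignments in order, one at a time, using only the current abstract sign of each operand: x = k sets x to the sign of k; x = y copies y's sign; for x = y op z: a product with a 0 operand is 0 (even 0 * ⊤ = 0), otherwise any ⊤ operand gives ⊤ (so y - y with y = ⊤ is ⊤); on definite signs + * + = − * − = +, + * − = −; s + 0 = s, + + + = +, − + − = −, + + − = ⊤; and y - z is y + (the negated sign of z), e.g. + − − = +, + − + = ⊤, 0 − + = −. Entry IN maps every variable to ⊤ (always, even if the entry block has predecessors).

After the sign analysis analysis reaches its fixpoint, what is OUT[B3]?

Per-block solution:
  B0:  IN=(all ⊤)  OUT={c:+; rest ⊤}
  B1:  IN={c:+; rest ⊤}  OUT={c:+, d:-, f:-; rest ⊤}
  B2:  IN={c:+, d:-, f:-; rest ⊤}  OUT={a:0, c:+, d:-, e:+, f:-; rest ⊤}
  B3:  IN={a:0, c:+, d:-, e:+, f:-; rest ⊤}  OUT={a:+, b:-, c:+, d:-, e:+, f:-; rest ⊤}
  B4:  IN={a:+, c:+, d:-, e:+, f:-; rest ⊤}  OUT={a:+, c:+, d:-, e:+, f:-; rest ⊤}
  B5:  IN={a:+, c:+, d:-, e:+, f:-; rest ⊤}  OUT={a:+, c:+, d:-, e:+, f:-; rest ⊤}
  B6:  IN={a:+, c:+, d:-, e:+, f:-; rest ⊤}  OUT={a:+, c:+, d:-, e:+, f:-; rest ⊤}
  B7:  IN={a:+, c:+, d:-, e:+, f:-; rest ⊤}  OUT={a:+, c:+, d:-, e:+, f:+; rest ⊤}

Merge at B3: IN[B3] = OUT[B2] = {a: 0, b: ⊤, c: +, d: -, e: +, f: -}
Applying B3's transfer function to that IN value gives OUT[B3] (row B3 above).

Answer: {a: +, b: -, c: +, d: -, e: +, f: -}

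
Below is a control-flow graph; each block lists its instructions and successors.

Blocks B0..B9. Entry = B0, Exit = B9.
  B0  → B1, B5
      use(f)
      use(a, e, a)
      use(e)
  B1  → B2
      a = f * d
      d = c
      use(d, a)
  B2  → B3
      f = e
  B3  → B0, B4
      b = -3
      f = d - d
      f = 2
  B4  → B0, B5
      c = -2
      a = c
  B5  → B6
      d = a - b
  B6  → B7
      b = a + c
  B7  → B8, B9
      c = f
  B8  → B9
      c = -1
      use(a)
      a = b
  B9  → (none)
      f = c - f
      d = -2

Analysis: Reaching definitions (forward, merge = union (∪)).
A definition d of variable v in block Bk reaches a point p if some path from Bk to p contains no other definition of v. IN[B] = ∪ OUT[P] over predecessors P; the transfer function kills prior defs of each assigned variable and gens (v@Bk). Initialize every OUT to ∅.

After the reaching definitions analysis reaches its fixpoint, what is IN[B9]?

Answer: {a@B1, a@B4, a@B8, b@B6, c@B7, c@B8, d@B5, f@B3}

Working:
Per-block solution:
  B0:   IN={a@B1, a@B4, b@B3, c@B4, d@B1, f@B3}   OUT={a@B1, a@B4, b@B3, c@B4, d@B1, f@B3}
  B1:   IN={a@B1, a@B4, b@B3, c@B4, d@B1, f@B3}   OUT={a@B1, b@B3, c@B4, d@B1, f@B3}
  B2:   IN={a@B1, b@B3, c@B4, d@B1, f@B3}   OUT={a@B1, b@B3, c@B4, d@B1, f@B2}
  B3:   IN={a@B1, b@B3, c@B4, d@B1, f@B2}   OUT={a@B1, b@B3, c@B4, d@B1, f@B3}
  B4:   IN={a@B1, b@B3, c@B4, d@B1, f@B3}   OUT={a@B4, b@B3, c@B4, d@B1, f@B3}
  B5:   IN={a@B1, a@B4, b@B3, c@B4, d@B1, f@B3}   OUT={a@B1, a@B4, b@B3, c@B4, d@B5, f@B3}
  B6:   IN={a@B1, a@B4, b@B3, c@B4, d@B5, f@B3}   OUT={a@B1, a@B4, b@B6, c@B4, d@B5, f@B3}
  B7:   IN={a@B1, a@B4, b@B6, c@B4, d@B5, f@B3}   OUT={a@B1, a@B4, b@B6, c@B7, d@B5, f@B3}
  B8:   IN={a@B1, a@B4, b@B6, c@B7, d@B5, f@B3}   OUT={a@B8, b@B6, c@B8, d@B5, f@B3}
  B9:   IN={a@B1, a@B4, a@B8, b@B6, c@B7, c@B8, d@B5, f@B3}   OUT={a@B1, a@B4, a@B8, b@B6, c@B7, c@B8, d@B9, f@B9}

Merge at B9: IN[B9] = OUT[B7] ⊔ OUT[B8] = {a@B1, a@B4, a@B8, b@B6, c@B7, c@B8, d@B5, f@B3}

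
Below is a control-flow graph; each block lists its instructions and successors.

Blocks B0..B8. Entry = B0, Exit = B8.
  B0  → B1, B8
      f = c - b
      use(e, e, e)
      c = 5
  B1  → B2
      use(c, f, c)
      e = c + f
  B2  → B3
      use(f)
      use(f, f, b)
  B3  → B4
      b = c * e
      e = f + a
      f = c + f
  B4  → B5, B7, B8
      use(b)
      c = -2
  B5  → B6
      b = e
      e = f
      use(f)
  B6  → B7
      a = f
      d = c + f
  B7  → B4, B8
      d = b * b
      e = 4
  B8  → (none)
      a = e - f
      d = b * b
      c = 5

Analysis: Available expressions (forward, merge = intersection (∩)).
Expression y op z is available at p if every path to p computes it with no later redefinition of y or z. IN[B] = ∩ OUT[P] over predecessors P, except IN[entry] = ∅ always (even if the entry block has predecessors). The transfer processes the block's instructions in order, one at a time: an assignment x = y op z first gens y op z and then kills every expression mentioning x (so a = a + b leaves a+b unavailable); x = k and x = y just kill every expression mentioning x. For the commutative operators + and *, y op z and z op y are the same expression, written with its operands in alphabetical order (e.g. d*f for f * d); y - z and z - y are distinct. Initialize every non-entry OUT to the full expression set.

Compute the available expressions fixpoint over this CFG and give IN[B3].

Answer: {c+f}

Derivation:
Per-block solution:
  B0: | IN={} | OUT={}
  B1: | IN={} | OUT={c+f}
  B2: | IN={c+f} | OUT={c+f}
  B3: | IN={c+f} | OUT={}
  B4: | IN={} | OUT={}
  B5: | IN={} | OUT={}
  B6: | IN={} | OUT={c+f}
  B7: | IN={} | OUT={b*b}
  B8: | IN={} | OUT={b*b, e-f}

Merge at B3: IN[B3] = OUT[B2] = {c+f}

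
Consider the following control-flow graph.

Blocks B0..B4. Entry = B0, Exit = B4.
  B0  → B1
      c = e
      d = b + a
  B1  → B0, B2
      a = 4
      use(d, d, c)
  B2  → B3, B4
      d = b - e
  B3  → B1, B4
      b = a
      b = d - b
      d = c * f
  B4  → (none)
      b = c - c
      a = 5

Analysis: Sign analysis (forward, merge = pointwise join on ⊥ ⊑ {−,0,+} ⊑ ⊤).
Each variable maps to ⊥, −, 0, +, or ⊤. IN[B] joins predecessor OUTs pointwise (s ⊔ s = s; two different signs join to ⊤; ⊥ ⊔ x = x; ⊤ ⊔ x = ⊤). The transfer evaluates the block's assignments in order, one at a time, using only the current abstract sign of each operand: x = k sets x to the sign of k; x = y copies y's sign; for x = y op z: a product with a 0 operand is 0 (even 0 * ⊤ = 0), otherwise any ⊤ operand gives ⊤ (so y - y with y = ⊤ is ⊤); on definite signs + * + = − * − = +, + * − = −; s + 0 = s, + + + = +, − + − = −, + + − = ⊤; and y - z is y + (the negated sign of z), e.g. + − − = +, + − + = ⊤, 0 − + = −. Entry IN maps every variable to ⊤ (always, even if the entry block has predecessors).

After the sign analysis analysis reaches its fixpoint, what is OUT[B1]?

Answer: {a: +, b: ⊤, c: ⊤, d: ⊤, e: ⊤, f: ⊤}

Working:
Converged values:
  B0:  IN=(all ⊤)  OUT=(all ⊤)
  B1:  IN=(all ⊤)  OUT={a:+; rest ⊤}
  B2:  IN={a:+; rest ⊤}  OUT={a:+; rest ⊤}
  B3:  IN={a:+; rest ⊤}  OUT={a:+; rest ⊤}
  B4:  IN={a:+; rest ⊤}  OUT={a:+; rest ⊤}

Merge at B1: IN[B1] = OUT[B0] ⊔ OUT[B3] = {a: ⊤, b: ⊤, c: ⊤, d: ⊤, e: ⊤, f: ⊤}
Applying B1's transfer function to that IN value gives OUT[B1] (row B1 above).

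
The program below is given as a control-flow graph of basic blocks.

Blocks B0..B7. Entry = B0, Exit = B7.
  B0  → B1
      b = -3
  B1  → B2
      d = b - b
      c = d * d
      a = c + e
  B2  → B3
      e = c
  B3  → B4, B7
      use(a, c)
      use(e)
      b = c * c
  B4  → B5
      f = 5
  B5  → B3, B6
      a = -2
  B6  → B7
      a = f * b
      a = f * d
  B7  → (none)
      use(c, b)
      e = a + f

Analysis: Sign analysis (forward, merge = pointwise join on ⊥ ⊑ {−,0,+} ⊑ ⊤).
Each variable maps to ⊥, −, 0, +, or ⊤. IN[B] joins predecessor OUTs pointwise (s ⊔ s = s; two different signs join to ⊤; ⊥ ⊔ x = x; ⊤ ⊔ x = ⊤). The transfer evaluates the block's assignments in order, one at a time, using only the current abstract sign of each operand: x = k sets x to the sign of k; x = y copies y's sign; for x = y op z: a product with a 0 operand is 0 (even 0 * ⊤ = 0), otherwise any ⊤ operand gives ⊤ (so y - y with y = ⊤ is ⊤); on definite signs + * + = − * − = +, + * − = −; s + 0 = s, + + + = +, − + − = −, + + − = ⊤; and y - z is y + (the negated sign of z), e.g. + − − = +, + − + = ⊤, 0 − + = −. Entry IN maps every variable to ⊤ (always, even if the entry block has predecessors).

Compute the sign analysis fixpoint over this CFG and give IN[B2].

Converged values:
  B0:  IN=(all ⊤)  OUT={b:-; rest ⊤}
  B1:  IN={b:-; rest ⊤}  OUT={b:-; rest ⊤}
  B2:  IN={b:-; rest ⊤}  OUT={b:-; rest ⊤}
  B3:  IN=(all ⊤)  OUT=(all ⊤)
  B4:  IN=(all ⊤)  OUT={f:+; rest ⊤}
  B5:  IN={f:+; rest ⊤}  OUT={a:-, f:+; rest ⊤}
  B6:  IN={a:-, f:+; rest ⊤}  OUT={f:+; rest ⊤}
  B7:  IN=(all ⊤)  OUT=(all ⊤)

Merge at B2: IN[B2] = OUT[B1] = {a: ⊤, b: -, c: ⊤, d: ⊤, e: ⊤, f: ⊤}

Answer: {a: ⊤, b: -, c: ⊤, d: ⊤, e: ⊤, f: ⊤}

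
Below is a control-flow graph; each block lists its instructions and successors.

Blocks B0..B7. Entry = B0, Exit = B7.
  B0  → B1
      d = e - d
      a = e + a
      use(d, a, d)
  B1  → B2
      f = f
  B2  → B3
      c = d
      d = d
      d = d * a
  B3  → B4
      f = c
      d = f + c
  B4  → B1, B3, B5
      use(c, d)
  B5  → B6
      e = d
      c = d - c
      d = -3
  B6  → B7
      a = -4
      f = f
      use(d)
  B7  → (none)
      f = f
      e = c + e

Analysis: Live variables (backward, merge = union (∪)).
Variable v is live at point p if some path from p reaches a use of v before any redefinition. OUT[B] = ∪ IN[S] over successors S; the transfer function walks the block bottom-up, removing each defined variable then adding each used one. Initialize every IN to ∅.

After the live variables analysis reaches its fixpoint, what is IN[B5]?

Answer: {c, d, f}

Working:
Converged values:
  B0: | IN={a, d, e, f} | OUT={a, d, f}
  B1: | IN={a, d, f} | OUT={a, d}
  B2: | IN={a, d} | OUT={a, c}
  B3: | IN={a, c} | OUT={a, c, d, f}
  B4: | IN={a, c, d, f} | OUT={a, c, d, f}
  B5: | IN={c, d, f} | OUT={c, d, e, f}
  B6: | IN={c, d, e, f} | OUT={c, e, f}
  B7: | IN={c, e, f} | OUT={}

Merge at B5: OUT[B5] = IN[B6] = {c, d, e, f}
Applying B5's transfer function to that OUT value gives IN[B5] (row B5 above).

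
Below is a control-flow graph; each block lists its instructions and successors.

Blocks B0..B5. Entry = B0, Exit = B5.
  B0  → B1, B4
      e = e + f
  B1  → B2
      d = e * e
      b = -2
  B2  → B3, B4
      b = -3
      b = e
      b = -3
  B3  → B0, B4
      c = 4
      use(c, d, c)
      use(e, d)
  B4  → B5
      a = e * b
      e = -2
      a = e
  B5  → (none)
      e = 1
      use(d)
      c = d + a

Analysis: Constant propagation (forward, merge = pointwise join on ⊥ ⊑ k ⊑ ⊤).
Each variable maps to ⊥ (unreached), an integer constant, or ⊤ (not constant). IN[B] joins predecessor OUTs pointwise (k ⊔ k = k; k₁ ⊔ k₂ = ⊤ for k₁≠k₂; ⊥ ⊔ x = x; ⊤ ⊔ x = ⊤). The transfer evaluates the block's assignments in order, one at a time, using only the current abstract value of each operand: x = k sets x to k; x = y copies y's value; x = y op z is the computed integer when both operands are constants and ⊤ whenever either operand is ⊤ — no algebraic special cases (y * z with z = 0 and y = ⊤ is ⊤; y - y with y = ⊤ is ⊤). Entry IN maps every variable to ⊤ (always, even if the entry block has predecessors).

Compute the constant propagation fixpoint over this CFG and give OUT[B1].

Per-block solution:
  B0:   IN=(all ⊤)   OUT=(all ⊤)
  B1:   IN=(all ⊤)   OUT={b:-2; rest ⊤}
  B2:   IN={b:-2; rest ⊤}   OUT={b:-3; rest ⊤}
  B3:   IN={b:-3; rest ⊤}   OUT={b:-3, c:4; rest ⊤}
  B4:   IN=(all ⊤)   OUT={a:-2, e:-2; rest ⊤}
  B5:   IN={a:-2, e:-2; rest ⊤}   OUT={a:-2, e:1; rest ⊤}

Merge at B1: IN[B1] = OUT[B0] = {a: ⊤, b: ⊤, c: ⊤, d: ⊤, e: ⊤, f: ⊤}
Applying B1's transfer function to that IN value gives OUT[B1] (row B1 above).

Answer: {a: ⊤, b: -2, c: ⊤, d: ⊤, e: ⊤, f: ⊤}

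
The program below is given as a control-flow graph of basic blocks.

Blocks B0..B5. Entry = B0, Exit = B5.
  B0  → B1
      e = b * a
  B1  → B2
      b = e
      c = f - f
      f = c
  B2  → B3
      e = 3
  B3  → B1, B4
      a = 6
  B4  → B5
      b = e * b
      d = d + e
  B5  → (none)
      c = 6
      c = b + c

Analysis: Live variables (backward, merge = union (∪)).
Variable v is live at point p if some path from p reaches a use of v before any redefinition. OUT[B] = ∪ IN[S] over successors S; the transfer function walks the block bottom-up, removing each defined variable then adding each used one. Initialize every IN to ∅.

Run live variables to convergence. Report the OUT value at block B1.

Fixpoint table:
  B0:   IN={a, b, d, f}   OUT={d, e, f}
  B1:   IN={d, e, f}   OUT={b, d, f}
  B2:   IN={b, d, f}   OUT={b, d, e, f}
  B3:   IN={b, d, e, f}   OUT={b, d, e, f}
  B4:   IN={b, d, e}   OUT={b}
  B5:   IN={b}   OUT={}

Merge at B1: OUT[B1] = IN[B2] = {b, d, f}

Answer: {b, d, f}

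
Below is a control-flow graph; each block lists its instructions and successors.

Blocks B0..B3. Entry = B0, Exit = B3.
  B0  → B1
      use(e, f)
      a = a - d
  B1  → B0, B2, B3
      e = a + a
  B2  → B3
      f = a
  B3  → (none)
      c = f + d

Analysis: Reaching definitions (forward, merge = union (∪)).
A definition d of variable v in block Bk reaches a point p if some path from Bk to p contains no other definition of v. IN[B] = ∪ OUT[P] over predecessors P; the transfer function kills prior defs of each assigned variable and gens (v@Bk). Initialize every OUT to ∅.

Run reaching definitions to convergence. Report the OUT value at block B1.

Converged values:
  B0:   IN={a@B0, e@B1}   OUT={a@B0, e@B1}
  B1:   IN={a@B0, e@B1}   OUT={a@B0, e@B1}
  B2:   IN={a@B0, e@B1}   OUT={a@B0, e@B1, f@B2}
  B3:   IN={a@B0, e@B1, f@B2}   OUT={a@B0, c@B3, e@B1, f@B2}

Merge at B1: IN[B1] = OUT[B0] = {a@B0, e@B1}
Applying B1's transfer function to that IN value gives OUT[B1] (row B1 above).

Answer: {a@B0, e@B1}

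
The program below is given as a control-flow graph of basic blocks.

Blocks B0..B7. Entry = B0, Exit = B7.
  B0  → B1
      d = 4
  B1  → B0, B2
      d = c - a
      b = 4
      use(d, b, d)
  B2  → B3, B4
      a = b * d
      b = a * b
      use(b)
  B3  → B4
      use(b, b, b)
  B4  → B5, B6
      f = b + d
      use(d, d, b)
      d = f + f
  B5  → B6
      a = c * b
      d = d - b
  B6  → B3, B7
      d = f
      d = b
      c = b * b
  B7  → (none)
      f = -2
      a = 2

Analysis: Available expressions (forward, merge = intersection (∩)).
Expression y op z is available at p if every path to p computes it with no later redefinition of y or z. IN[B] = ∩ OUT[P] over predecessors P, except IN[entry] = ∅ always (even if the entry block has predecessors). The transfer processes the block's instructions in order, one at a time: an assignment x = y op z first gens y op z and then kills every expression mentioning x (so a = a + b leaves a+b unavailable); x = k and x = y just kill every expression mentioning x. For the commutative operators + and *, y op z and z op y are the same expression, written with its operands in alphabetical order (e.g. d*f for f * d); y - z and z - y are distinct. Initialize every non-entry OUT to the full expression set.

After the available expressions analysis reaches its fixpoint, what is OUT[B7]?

Converged values:
  B0:   IN={}   OUT={}
  B1:   IN={}   OUT={c-a}
  B2:   IN={c-a}   OUT={}
  B3:   IN={}   OUT={}
  B4:   IN={}   OUT={f+f}
  B5:   IN={f+f}   OUT={b*c, f+f}
  B6:   IN={f+f}   OUT={b*b, f+f}
  B7:   IN={b*b, f+f}   OUT={b*b}

Merge at B7: IN[B7] = OUT[B6] = {b*b, f+f}
Applying B7's transfer function to that IN value gives OUT[B7] (row B7 above).

Answer: {b*b}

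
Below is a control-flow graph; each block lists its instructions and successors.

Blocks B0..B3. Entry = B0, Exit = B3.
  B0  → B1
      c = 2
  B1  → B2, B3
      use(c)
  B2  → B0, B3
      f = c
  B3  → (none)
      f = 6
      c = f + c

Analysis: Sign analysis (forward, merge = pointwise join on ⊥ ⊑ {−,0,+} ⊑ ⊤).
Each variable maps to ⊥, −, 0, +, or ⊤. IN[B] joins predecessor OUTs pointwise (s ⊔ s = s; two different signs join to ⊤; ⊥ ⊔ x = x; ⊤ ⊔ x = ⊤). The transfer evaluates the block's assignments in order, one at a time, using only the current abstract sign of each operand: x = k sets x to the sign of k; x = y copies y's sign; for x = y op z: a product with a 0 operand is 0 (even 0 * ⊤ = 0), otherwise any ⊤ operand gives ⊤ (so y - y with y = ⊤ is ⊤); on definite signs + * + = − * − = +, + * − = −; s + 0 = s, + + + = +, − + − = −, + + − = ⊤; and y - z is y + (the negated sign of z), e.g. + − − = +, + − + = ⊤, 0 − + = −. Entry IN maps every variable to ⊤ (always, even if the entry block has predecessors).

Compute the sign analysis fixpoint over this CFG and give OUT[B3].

Answer: {a: ⊤, b: ⊤, c: +, d: ⊤, e: ⊤, f: +}

Working:
Per-block solution:
  B0: | IN=(all ⊤) | OUT={c:+; rest ⊤}
  B1: | IN={c:+; rest ⊤} | OUT={c:+; rest ⊤}
  B2: | IN={c:+; rest ⊤} | OUT={c:+, f:+; rest ⊤}
  B3: | IN={c:+; rest ⊤} | OUT={c:+, f:+; rest ⊤}

Merge at B3: IN[B3] = OUT[B1] ⊔ OUT[B2] = {a: ⊤, b: ⊤, c: +, d: ⊤, e: ⊤, f: ⊤}
Applying B3's transfer function to that IN value gives OUT[B3] (row B3 above).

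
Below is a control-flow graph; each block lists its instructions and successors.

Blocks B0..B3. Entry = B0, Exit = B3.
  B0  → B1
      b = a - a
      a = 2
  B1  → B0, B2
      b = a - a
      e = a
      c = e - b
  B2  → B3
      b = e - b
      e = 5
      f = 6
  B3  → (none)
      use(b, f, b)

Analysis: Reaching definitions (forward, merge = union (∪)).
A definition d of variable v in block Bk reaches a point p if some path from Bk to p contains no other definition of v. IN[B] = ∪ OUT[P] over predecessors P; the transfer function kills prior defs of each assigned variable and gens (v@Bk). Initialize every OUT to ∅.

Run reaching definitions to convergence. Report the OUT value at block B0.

Answer: {a@B0, b@B0, c@B1, e@B1}

Derivation:
Fixpoint table:
  B0:  IN={a@B0, b@B1, c@B1, e@B1}  OUT={a@B0, b@B0, c@B1, e@B1}
  B1:  IN={a@B0, b@B0, c@B1, e@B1}  OUT={a@B0, b@B1, c@B1, e@B1}
  B2:  IN={a@B0, b@B1, c@B1, e@B1}  OUT={a@B0, b@B2, c@B1, e@B2, f@B2}
  B3:  IN={a@B0, b@B2, c@B1, e@B2, f@B2}  OUT={a@B0, b@B2, c@B1, e@B2, f@B2}

Merge at B0 (entry node, so the boundary value {} is joined with the incoming edge(s)): IN[B0] = {} ⊔ OUT[B1] = {a@B0, b@B1, c@B1, e@B1}
Applying B0's transfer function to that IN value gives OUT[B0] (row B0 above).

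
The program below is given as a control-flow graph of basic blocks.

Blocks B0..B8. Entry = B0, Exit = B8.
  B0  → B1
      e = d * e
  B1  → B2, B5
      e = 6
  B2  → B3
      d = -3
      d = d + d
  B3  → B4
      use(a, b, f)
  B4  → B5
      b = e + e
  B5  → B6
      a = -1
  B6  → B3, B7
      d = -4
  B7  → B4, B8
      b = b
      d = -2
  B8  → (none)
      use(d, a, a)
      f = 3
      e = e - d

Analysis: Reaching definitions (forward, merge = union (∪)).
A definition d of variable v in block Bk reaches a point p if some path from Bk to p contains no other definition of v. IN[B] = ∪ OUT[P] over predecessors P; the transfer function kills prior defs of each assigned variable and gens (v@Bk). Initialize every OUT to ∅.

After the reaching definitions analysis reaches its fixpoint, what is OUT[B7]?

Answer: {a@B5, b@B7, d@B7, e@B1}

Working:
Converged values:
  B0:  IN={}  OUT={e@B0}
  B1:  IN={e@B0}  OUT={e@B1}
  B2:  IN={e@B1}  OUT={d@B2, e@B1}
  B3:  IN={a@B5, b@B4, d@B2, d@B6, e@B1}  OUT={a@B5, b@B4, d@B2, d@B6, e@B1}
  B4:  IN={a@B5, b@B4, b@B7, d@B2, d@B6, d@B7, e@B1}  OUT={a@B5, b@B4, d@B2, d@B6, d@B7, e@B1}
  B5:  IN={a@B5, b@B4, d@B2, d@B6, d@B7, e@B1}  OUT={a@B5, b@B4, d@B2, d@B6, d@B7, e@B1}
  B6:  IN={a@B5, b@B4, d@B2, d@B6, d@B7, e@B1}  OUT={a@B5, b@B4, d@B6, e@B1}
  B7:  IN={a@B5, b@B4, d@B6, e@B1}  OUT={a@B5, b@B7, d@B7, e@B1}
  B8:  IN={a@B5, b@B7, d@B7, e@B1}  OUT={a@B5, b@B7, d@B7, e@B8, f@B8}

Merge at B7: IN[B7] = OUT[B6] = {a@B5, b@B4, d@B6, e@B1}
Applying B7's transfer function to that IN value gives OUT[B7] (row B7 above).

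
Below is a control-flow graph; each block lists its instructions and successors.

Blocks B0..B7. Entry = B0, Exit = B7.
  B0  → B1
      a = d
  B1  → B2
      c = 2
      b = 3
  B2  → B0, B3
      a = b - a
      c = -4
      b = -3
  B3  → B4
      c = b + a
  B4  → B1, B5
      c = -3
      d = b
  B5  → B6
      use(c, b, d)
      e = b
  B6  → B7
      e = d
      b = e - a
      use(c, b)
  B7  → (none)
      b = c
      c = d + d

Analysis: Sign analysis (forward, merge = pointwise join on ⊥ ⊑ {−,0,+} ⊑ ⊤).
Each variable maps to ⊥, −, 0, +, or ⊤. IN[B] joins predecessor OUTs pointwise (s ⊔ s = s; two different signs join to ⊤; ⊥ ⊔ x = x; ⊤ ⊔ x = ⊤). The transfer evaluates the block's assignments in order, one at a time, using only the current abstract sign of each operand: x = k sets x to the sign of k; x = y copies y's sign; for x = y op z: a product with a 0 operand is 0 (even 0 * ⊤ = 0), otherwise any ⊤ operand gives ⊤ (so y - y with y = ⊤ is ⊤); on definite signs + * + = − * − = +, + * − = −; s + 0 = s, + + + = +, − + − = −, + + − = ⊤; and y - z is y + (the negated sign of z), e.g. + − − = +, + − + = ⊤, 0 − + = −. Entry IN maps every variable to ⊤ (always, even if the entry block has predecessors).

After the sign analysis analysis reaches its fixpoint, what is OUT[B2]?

Answer: {a: ⊤, b: -, c: -, d: ⊤, e: ⊤, f: ⊤}

Derivation:
Per-block solution:
  B0: | IN=(all ⊤) | OUT=(all ⊤)
  B1: | IN=(all ⊤) | OUT={b:+, c:+; rest ⊤}
  B2: | IN={b:+, c:+; rest ⊤} | OUT={b:-, c:-; rest ⊤}
  B3: | IN={b:-, c:-; rest ⊤} | OUT={b:-; rest ⊤}
  B4: | IN={b:-; rest ⊤} | OUT={b:-, c:-, d:-; rest ⊤}
  B5: | IN={b:-, c:-, d:-; rest ⊤} | OUT={b:-, c:-, d:-, e:-; rest ⊤}
  B6: | IN={b:-, c:-, d:-, e:-; rest ⊤} | OUT={c:-, d:-, e:-; rest ⊤}
  B7: | IN={c:-, d:-, e:-; rest ⊤} | OUT={b:-, c:-, d:-, e:-; rest ⊤}

Merge at B2: IN[B2] = OUT[B1] = {a: ⊤, b: +, c: +, d: ⊤, e: ⊤, f: ⊤}
Applying B2's transfer function to that IN value gives OUT[B2] (row B2 above).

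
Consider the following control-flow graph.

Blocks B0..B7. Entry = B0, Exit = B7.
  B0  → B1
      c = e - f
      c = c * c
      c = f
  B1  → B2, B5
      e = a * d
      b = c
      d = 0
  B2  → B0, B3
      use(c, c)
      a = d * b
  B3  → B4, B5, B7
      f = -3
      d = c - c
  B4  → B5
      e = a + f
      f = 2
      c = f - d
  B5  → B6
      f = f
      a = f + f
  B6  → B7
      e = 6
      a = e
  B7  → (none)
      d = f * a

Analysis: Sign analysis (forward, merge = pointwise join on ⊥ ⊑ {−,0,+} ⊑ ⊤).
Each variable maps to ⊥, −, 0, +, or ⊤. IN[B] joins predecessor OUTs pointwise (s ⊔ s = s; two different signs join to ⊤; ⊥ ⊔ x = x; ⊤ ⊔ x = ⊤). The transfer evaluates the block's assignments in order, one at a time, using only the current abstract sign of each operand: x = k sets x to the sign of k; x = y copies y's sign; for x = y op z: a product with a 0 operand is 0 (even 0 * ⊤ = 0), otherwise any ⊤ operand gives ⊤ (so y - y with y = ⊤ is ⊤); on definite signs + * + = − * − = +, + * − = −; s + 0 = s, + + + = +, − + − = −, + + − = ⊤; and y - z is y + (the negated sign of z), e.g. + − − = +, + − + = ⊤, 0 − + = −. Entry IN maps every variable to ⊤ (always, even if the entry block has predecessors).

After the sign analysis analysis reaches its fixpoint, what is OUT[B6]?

Fixpoint table:
  B0:   IN=(all ⊤)   OUT=(all ⊤)
  B1:   IN=(all ⊤)   OUT={d:0; rest ⊤}
  B2:   IN={d:0; rest ⊤}   OUT={a:0, d:0; rest ⊤}
  B3:   IN={a:0, d:0; rest ⊤}   OUT={a:0, f:-; rest ⊤}
  B4:   IN={a:0, f:-; rest ⊤}   OUT={a:0, e:-, f:+; rest ⊤}
  B5:   IN=(all ⊤)   OUT=(all ⊤)
  B6:   IN=(all ⊤)   OUT={a:+, e:+; rest ⊤}
  B7:   IN=(all ⊤)   OUT=(all ⊤)

Merge at B6: IN[B6] = OUT[B5] = {a: ⊤, b: ⊤, c: ⊤, d: ⊤, e: ⊤, f: ⊤}
Applying B6's transfer function to that IN value gives OUT[B6] (row B6 above).

Answer: {a: +, b: ⊤, c: ⊤, d: ⊤, e: +, f: ⊤}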